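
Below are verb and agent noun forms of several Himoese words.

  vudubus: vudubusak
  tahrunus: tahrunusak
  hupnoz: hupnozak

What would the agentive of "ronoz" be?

ronozak

Every pair shown (vudubus → vudubusak, tahrunus → tahrunusak, hupnoz → hupnozak) follows the same rule: add -ak.
So ronoz → ronozak.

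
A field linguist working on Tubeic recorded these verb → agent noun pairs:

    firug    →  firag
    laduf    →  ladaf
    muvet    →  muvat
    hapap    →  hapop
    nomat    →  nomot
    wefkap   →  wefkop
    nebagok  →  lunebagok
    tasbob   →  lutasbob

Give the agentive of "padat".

padot

muvet and nomat both end in -t yet inflect differently (muvat, nomot), so the final letter is not what conditions the rule; the last vowel is.
"padat" has last vowel 'a'. The stems whose last vowel is 'a' (hapap → hapop, nomat → nomot, wefkap → wefkop) change the last vowel to 'o'.
So padat → padot.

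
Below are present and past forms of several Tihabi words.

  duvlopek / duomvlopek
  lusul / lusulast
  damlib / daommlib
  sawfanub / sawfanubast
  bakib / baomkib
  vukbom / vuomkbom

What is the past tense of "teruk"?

"teruk" has last vowel 'u'. The stems whose last vowel is 'u' (lusul → lusulast, sawfanub → sawfanubast) add -ast.
The other pattern: stems whose last vowel is 'e', 'i' or 'o' insert -om- after the first vowel.
So teruk → terukast.

terukast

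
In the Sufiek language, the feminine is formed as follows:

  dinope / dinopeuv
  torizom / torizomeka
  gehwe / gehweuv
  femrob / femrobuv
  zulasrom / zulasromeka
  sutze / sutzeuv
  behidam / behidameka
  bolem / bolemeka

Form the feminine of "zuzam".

zuzameka

bolem and gehwe both have last vowel 'e' yet inflect differently (bolemeka, gehweuv), so the last vowel is not what conditions the rule; the final letter is.
"zuzam" ends in -m. The stems ending in -m (behidam → behidameka, torizom → torizomeka, zulasrom → zulasromeka) add -eka.
The other pattern: stems ending in -b or -e add -uv.
So zuzam → zuzameka.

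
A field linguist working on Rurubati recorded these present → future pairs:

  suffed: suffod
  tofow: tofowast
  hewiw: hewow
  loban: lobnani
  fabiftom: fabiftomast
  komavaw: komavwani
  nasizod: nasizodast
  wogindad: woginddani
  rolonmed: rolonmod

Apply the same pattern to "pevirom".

peviromast

"pevirom" has last vowel 'o'. The stems whose last vowel is 'o' (tofow → tofowast, fabiftom → fabiftomast, nasizod → nasizodast) add -ast.
The other patterns: stems whose last vowel is 'a' delete the last vowel and add -ani; stems whose last vowel is 'e' or 'i' change the last vowel to 'o'.
So pevirom → peviromast.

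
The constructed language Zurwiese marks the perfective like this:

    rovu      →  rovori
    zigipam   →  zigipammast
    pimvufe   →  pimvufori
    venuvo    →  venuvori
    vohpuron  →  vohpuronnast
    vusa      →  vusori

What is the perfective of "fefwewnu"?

fefwewnori

"fefwewnu" ends in a vowel. The stems ending in a vowel (pimvufe → pimvufori, vusa → vusori, venuvo → venuvori) drop the final letter and add -ori.
So fefwewnu → fefwewnori.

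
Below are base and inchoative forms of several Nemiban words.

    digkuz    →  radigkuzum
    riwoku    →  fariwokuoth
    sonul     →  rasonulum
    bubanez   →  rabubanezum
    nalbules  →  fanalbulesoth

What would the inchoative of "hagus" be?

fahagusoth

digkuz and riwoku both have last vowel 'u' yet inflect differently (radigkuzum, fariwokuoth), so the last vowel is not what conditions the rule; the final letter is.
"hagus" ends in -s. The one such stem in the data (nalbules → fanalbulesoth) adds fa- … -oth around the stem, so the same rule applies.
The other pattern: stems ending in -l or -z add ra- … -um around the stem.
So hagus → fahagusoth.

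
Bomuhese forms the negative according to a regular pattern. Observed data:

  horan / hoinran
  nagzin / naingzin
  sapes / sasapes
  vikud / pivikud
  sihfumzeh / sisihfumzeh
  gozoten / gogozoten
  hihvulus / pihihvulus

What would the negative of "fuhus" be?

pifuhus

gozoten and horan both end in -n yet inflect differently (gogozoten, hoinran), so the final letter is not what conditions the rule; the last vowel is.
"fuhus" has last vowel 'u'. The stems whose last vowel is 'u' (hihvulus → pihihvulus, vikud → pivikud) add the prefix pi-.
So fuhus → pifuhus.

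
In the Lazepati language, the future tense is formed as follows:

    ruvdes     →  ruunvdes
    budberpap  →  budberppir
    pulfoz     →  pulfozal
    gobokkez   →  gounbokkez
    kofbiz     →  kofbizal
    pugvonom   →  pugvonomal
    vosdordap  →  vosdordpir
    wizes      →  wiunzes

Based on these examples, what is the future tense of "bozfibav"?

bozfibvir

gobokkez and pulfoz both end in -z yet inflect differently (gounbokkez, pulfozal), so the final letter is not what conditions the rule; the last vowel is.
"bozfibav" has last vowel 'a'. The stems whose last vowel is 'a' (budberpap → budberppir, vosdordap → vosdordpir) delete the last vowel and add -ir.
The other patterns: stems whose last vowel is 'e' insert -un- after the first vowel; stems whose last vowel is 'i' or 'o' add -al.
So bozfibav → bozfibvir.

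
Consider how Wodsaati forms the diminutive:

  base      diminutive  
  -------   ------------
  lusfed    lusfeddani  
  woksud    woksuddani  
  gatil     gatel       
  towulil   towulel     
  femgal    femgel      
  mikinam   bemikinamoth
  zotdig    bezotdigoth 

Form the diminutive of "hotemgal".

hotemgel

femgal and mikinam both have last vowel 'a' yet inflect differently (femgel, bemikinamoth), so the last vowel is not what conditions the rule; the final letter is.
"hotemgal" ends in -l. The stems ending in -l (gatil → gatel, towulil → towulel, femgal → femgel) change the last vowel to 'e'.
So hotemgal → hotemgel.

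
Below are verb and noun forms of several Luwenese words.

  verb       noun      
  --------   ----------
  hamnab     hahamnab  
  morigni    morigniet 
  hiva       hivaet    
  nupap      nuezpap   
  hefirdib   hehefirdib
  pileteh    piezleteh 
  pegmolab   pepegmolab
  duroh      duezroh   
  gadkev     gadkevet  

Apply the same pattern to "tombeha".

hamnab and nupap both have last vowel 'a' yet inflect differently (hahamnab, nuezpap), so the last vowel is not what conditions the rule; the final letter is.
"tombeha" ends in -a. The one such stem in the data (hiva → hivaet) adds -et, so the same rule applies.
The other patterns: stems ending in -b repeat the first consonant+vowel as a prefix; stems ending in -h or -p insert -ez- after the first vowel.
So tombeha → tombehaet.

tombehaet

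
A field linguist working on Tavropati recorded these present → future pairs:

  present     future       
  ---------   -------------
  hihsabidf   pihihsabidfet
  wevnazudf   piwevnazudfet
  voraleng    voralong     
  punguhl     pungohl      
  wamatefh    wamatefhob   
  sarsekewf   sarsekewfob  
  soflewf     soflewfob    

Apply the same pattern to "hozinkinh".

hihsabidf and sarsekewf both end in -f yet inflect differently (pihihsabidfet, sarsekewfob), so the final letter is not what conditions the rule; the second-to-last letter is.
"hozinkinh" has second-to-last letter 'n'. The one such stem in the data (voraleng → voralong) changes the last vowel to 'o' (as does punguhl), so the same rule applies.
The other patterns: stems whose second-to-last letter is 'd' add pi- … -et around the stem; stems whose second-to-last letter is 'f' or 'w' add -ob.
So hozinkinh → hozinkonh.

hozinkonh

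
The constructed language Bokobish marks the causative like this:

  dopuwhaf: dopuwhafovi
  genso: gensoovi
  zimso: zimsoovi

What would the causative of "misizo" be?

Every pair shown (dopuwhaf → dopuwhafovi, genso → gensoovi, zimso → zimsoovi) follows the same rule: add -ovi.
So misizo → misizoovi.

misizoovi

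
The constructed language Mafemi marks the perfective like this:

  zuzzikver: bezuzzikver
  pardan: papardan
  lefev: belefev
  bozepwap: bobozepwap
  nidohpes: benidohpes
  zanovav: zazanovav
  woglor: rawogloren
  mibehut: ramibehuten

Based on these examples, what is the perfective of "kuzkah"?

zanovav and lefev both end in -v yet inflect differently (zazanovav, belefev), so the final letter is not what conditions the rule; the last vowel is.
"kuzkah" has last vowel 'a'. The stems whose last vowel is 'a' (bozepwap → bobozepwap, pardan → papardan, zanovav → zazanovav) repeat the first consonant+vowel as a prefix.
So kuzkah → kukuzkah.

kukuzkah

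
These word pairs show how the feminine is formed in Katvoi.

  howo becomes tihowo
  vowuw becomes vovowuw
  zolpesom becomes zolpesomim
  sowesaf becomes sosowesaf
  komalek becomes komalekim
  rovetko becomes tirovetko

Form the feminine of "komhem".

"komhem" ends in -m. The one such stem in the data (zolpesom → zolpesomim) adds -im, so the same rule applies.
So komhem → komhemim.

komhemim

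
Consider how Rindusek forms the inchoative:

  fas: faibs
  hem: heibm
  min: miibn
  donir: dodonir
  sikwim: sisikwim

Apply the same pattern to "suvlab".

susuvlab

"suvlab" has 2 vowels. The stems with 2 vowels (donir → dodonir, sikwim → sisikwim) repeat the first consonant+vowel as a prefix.
So suvlab → susuvlab.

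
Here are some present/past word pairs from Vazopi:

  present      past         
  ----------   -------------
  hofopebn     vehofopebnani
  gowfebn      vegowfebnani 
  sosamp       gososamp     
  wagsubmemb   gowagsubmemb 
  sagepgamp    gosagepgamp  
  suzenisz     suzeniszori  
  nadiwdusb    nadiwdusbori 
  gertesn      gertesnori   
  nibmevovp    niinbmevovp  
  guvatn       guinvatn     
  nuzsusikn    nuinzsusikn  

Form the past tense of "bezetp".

beinzetp

wagsubmemb and nadiwdusb both end in -b yet inflect differently (gowagsubmemb, nadiwdusbori), so the final letter is not what conditions the rule; the second-to-last letter is.
"bezetp" has second-to-last letter 't'. The one such stem in the data (guvatn → guinvatn) inserts -in- after the first vowel (as do nibmevovp, nuzsusikn), so the same rule applies.
The other patterns: stems whose second-to-last letter is 'b' add ve- … -ani around the stem; stems whose second-to-last letter is 'm' add the prefix go-; stems whose second-to-last letter is 's' add -ori.
So bezetp → beinzetp.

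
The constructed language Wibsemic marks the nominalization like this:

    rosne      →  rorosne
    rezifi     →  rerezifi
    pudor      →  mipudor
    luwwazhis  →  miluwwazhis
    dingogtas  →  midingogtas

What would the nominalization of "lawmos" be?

rezifi and luwwazhis both have last vowel 'i' yet inflect differently (rerezifi, miluwwazhis), so the last vowel is not what conditions the rule; whether the stem ends in a vowel or a consonant is.
"lawmos" ends in a consonant. The stems ending in a consonant (pudor → mipudor, luwwazhis → miluwwazhis, dingogtas → midingogtas) add the prefix mi-.
The other pattern: stems ending in a vowel repeat the first consonant+vowel as a prefix.
So lawmos → milawmos.

milawmos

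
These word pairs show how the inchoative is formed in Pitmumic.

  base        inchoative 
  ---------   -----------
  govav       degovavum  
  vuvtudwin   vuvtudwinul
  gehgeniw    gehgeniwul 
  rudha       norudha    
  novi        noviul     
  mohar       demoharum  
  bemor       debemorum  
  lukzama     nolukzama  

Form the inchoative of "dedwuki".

lukzama and mohar both have last vowel 'a' yet inflect differently (nolukzama, demoharum), so the last vowel is not what conditions the rule; the final letter is.
"dedwuki" ends in -i. The one such stem in the data (novi → noviul) adds -ul, so the same rule applies.
The other patterns: stems ending in -a add the prefix no-; stems ending in -r or -v add de- … -um around the stem.
So dedwuki → dedwukiul.

dedwukiul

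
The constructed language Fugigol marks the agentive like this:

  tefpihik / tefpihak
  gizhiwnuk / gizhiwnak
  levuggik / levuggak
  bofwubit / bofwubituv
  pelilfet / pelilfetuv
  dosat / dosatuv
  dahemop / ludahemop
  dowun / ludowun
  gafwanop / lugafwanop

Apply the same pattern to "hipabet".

tefpihik and bofwubit both have last vowel 'i' yet inflect differently (tefpihak, bofwubituv), so the last vowel is not what conditions the rule; the final letter is.
"hipabet" ends in -t. The stems ending in -t (bofwubit → bofwubituv, pelilfet → pelilfetuv, dosat → dosatuv) add -uv.
The other patterns: stems ending in -k change the last vowel to 'a'; stems ending in -n or -p add the prefix lu-.
So hipabet → hipabetuv.

hipabetuv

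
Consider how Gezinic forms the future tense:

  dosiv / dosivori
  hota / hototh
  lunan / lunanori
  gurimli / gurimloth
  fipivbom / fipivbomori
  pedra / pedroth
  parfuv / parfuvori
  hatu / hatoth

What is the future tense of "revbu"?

revboth

"revbu" ends in a vowel. The stems ending in a vowel (gurimli → gurimloth, pedra → pedroth, hatu → hatoth) drop the final letter and add -oth.
The other pattern: stems ending in a consonant add -ori.
So revbu → revboth.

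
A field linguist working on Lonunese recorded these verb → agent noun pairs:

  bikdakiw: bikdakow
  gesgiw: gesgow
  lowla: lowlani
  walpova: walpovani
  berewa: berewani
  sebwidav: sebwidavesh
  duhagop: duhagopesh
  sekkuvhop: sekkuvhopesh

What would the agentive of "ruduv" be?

lowla and sebwidav both have last vowel 'a' yet inflect differently (lowlani, sebwidavesh), so the last vowel is not what conditions the rule; the final letter is.
"ruduv" ends in -v. The one such stem in the data (sebwidav → sebwidavesh) adds -esh, so the same rule applies.
So ruduv → ruduvesh.

ruduvesh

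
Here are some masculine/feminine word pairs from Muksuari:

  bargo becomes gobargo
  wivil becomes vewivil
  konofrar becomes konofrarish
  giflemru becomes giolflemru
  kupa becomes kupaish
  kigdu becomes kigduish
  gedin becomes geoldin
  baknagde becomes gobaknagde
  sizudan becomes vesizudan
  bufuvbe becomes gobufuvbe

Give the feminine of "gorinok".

kigdu and giflemru both end in -u yet inflect differently (kigduish, giolflemru), so the final letter is not what conditions the rule; the first letter is.
"gorinok" begins with g-. The stems beginning with g- (giflemru → giolflemru, gedin → geoldin) insert -ol- after the first vowel.
So gorinok → goolrinok.

goolrinok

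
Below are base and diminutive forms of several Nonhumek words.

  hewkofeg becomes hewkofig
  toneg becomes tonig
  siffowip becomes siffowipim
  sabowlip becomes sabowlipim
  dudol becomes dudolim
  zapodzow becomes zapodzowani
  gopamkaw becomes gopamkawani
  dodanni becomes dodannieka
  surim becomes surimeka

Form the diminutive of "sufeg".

dudol and zapodzow both have last vowel 'o' yet inflect differently (dudolim, zapodzowani), so the last vowel is not what conditions the rule; the final letter is.
"sufeg" ends in -g. The stems ending in -g (hewkofeg → hewkofig, toneg → tonig) change the last vowel to 'i'.
So sufeg → sufig.

sufig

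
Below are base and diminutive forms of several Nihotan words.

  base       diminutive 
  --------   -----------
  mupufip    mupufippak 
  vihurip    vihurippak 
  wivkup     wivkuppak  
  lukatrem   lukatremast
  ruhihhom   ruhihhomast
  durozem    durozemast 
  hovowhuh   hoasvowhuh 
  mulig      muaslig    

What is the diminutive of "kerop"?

"kerop" ends in -p. The stems ending in -p (mupufip → mupufippak, vihurip → vihurippak, wivkup → wivkuppak) double the final consonant and add -ak.
So kerop → keroppak.

keroppak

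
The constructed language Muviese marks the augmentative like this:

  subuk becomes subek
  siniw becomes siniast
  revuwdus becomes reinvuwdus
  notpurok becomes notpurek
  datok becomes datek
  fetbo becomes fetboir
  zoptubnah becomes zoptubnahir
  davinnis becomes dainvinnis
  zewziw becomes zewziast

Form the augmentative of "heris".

heinris

siniw and davinnis both have last vowel 'i' yet inflect differently (siniast, dainvinnis), so the last vowel is not what conditions the rule; the final letter is.
"heris" ends in -s. The stems ending in -s (davinnis → dainvinnis, revuwdus → reinvuwdus) insert -in- after the first vowel.
The other patterns: stems ending in -w drop the final letter and add -ast; stems ending in -k change the last vowel to 'e'; stems ending in -h or -o add -ir.
So heris → heinris.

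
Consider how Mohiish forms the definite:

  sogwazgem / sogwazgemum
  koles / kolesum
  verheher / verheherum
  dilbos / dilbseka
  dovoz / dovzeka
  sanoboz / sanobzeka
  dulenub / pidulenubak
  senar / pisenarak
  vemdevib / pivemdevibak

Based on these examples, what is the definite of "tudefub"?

koles and dilbos both end in -s yet inflect differently (kolesum, dilbseka), so the final letter is not what conditions the rule; the last vowel is.
"tudefub" has last vowel 'u'. The one such stem in the data (dulenub → pidulenubak) adds pi- … -ak around the stem, so the same rule applies.
The other patterns: stems whose last vowel is 'e' add -um; stems whose last vowel is 'o' delete the last vowel and add -eka.
So tudefub → pitudefubak.

pitudefubak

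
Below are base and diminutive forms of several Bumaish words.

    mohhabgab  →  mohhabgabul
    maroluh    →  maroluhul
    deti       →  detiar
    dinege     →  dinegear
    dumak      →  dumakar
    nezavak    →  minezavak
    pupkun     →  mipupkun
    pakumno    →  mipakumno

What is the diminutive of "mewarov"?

"mewarov" begins with m-. The stems beginning with m- (mohhabgab → mohhabgabul, maroluh → maroluhul) add -ul.
The other patterns: stems beginning with d- add -ar; stems beginning with n- or p- add the prefix mi-.
So mewarov → mewarovul.

mewarovul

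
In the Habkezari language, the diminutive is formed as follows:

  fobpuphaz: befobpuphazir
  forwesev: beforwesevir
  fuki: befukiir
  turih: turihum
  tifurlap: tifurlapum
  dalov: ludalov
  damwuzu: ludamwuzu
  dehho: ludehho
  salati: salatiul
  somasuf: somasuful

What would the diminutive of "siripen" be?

forwesev and dalov both end in -v yet inflect differently (beforwesevir, ludalov), so the final letter is not what conditions the rule; the first letter is.
"siripen" begins with s-. The stems beginning with s- (salati → salatiul, somasuf → somasuful) add -ul.
So siripen → siripenul.

siripenul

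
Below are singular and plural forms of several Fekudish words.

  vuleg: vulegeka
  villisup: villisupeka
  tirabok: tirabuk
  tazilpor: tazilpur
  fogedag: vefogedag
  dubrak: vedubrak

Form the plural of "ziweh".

vuleg and fogedag both end in -g yet inflect differently (vulegeka, vefogedag), so the final letter is not what conditions the rule; the last vowel is.
"ziweh" has last vowel 'e'. The one such stem in the data (vuleg → vulegeka) adds -eka, so the same rule applies.
So ziweh → ziweheka.

ziweheka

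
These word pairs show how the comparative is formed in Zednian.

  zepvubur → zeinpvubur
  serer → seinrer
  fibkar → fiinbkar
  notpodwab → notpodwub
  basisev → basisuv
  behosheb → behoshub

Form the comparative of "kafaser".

kainfaser

"kafaser" ends in -r. The stems ending in -r (zepvubur → zeinpvubur, serer → seinrer, fibkar → fiinbkar) insert -in- after the first vowel.
The other pattern: stems ending in -b or -v change the last vowel to 'u'.
So kafaser → kainfaser.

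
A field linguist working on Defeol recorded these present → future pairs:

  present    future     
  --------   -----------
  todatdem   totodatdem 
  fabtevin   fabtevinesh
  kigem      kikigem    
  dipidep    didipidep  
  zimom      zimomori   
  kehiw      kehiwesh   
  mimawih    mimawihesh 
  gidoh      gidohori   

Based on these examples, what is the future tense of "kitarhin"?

"kitarhin" has last vowel 'i'. The stems whose last vowel is 'i' (fabtevin → fabtevinesh, mimawih → mimawihesh, kehiw → kehiwesh) add -esh.
The other patterns: stems whose last vowel is 'o' add -ori; stems whose last vowel is 'e' repeat the first consonant+vowel as a prefix.
So kitarhin → kitarhinesh.

kitarhinesh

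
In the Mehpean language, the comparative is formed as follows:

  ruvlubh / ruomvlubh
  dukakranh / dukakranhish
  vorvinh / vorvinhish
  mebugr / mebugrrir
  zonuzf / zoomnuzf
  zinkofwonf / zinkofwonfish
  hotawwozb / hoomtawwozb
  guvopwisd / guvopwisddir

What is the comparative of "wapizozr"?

waompizozr

"wapizozr" has second-to-last letter 'z'. The stems whose second-to-last letter is 'z' (hotawwozb → hoomtawwozb, zonuzf → zoomnuzf) insert -om- after the first vowel.
So wapizozr → waompizozr.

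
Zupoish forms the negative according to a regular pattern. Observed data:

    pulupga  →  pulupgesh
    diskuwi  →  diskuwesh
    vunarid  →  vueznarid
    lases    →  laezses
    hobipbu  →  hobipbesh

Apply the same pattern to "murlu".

murlesh

vunarid and diskuwi both have last vowel 'i' yet inflect differently (vueznarid, diskuwesh), so the last vowel is not what conditions the rule; whether the stem ends in a vowel or a consonant is.
"murlu" ends in a vowel. The stems ending in a vowel (pulupga → pulupgesh, hobipbu → hobipbesh, diskuwi → diskuwesh) drop the final letter and add -esh.
The other pattern: stems ending in a consonant insert -ez- after the first vowel.
So murlu → murlesh.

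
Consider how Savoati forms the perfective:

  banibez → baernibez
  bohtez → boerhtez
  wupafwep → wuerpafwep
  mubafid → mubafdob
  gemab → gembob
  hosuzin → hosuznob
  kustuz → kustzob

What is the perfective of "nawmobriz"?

"nawmobriz" has last vowel 'i'. The stems whose last vowel is 'i' (mubafid → mubafdob, hosuzin → hosuznob) delete the last vowel and add -ob.
So nawmobriz → nawmobrzob.

nawmobrzob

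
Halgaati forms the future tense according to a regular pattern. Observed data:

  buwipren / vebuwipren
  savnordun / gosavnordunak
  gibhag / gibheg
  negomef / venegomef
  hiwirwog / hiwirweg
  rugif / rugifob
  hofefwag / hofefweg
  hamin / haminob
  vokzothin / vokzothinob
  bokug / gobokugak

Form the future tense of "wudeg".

vewudeg

gibhag and bokug both end in -g yet inflect differently (gibheg, gobokugak), so the final letter is not what conditions the rule; the last vowel is.
"wudeg" has last vowel 'e'. The stems whose last vowel is 'e' (negomef → venegomef, buwipren → vebuwipren) add the prefix ve-.
The other patterns: stems whose last vowel is 'i' add -ob; stems whose last vowel is 'a' or 'o' change the last vowel to 'e'; stems whose last vowel is 'u' add go- … -ak around the stem.
So wudeg → vewudeg.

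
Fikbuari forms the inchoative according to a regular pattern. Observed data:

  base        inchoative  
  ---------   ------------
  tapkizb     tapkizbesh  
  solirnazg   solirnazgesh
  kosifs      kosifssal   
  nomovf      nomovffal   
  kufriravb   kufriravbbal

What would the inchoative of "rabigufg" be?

rabigufggal

tapkizb and kufriravb both end in -b yet inflect differently (tapkizbesh, kufriravbbal), so the final letter is not what conditions the rule; the second-to-last letter is.
"rabigufg" has second-to-last letter 'f'. The one such stem in the data (kosifs → kosifssal) doubles the final consonant and adds -al (as do kufriravb, nomovf), so the same rule applies.
The other pattern: stems whose second-to-last letter is 'z' add -esh.
So rabigufg → rabigufggal.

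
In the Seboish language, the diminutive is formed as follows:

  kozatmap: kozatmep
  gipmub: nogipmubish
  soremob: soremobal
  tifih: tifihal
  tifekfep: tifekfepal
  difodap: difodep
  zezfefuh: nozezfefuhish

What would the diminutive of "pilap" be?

"pilap" has last vowel 'a'. The stems whose last vowel is 'a' (difodap → difodep, kozatmap → kozatmep) change the last vowel to 'e'.
The other patterns: stems whose last vowel is 'u' add no- … -ish around the stem; stems whose last vowel is 'e', 'i' or 'o' add -al.
So pilap → pilep.

pilep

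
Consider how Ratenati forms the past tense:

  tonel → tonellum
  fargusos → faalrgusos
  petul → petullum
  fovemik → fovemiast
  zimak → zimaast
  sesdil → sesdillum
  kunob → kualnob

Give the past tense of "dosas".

fovemik and sesdil both have last vowel 'i' yet inflect differently (fovemiast, sesdillum), so the last vowel is not what conditions the rule; the final letter is.
"dosas" ends in -s. The one such stem in the data (fargusos → faalrgusos) inserts -al- after the first vowel (as does kunob), so the same rule applies.
The other patterns: stems ending in -k drop the final letter and add -ast; stems ending in -l double the final consonant and add -um.
So dosas → doalsas.

doalsas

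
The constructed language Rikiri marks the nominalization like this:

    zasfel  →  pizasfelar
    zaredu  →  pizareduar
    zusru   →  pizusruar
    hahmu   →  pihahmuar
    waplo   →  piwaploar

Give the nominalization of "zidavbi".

pizidavbiar

Every pair shown (zasfel → pizasfelar, zaredu → pizareduar, zusru → pizusruar, …) follows the same rule: add pi- … -ar around the stem.
So zidavbi → pizidavbiar.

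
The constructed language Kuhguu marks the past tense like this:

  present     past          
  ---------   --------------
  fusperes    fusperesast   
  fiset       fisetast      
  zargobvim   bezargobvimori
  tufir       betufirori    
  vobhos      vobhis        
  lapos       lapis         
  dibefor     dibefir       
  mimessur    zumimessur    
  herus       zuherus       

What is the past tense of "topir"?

betopirori

fusperes and vobhos both end in -s yet inflect differently (fusperesast, vobhis), so the final letter is not what conditions the rule; the last vowel is.
"topir" has last vowel 'i'. The stems whose last vowel is 'i' (zargobvim → bezargobvimori, tufir → betufirori) add be- … -ori around the stem.
So topir → betopirori.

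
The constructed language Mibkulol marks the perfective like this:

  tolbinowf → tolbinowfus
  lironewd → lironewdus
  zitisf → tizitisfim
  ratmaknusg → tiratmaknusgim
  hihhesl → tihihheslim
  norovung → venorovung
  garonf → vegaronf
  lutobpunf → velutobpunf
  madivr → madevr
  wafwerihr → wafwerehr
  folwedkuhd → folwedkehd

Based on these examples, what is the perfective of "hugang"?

vehugang

tolbinowf and zitisf both end in -f yet inflect differently (tolbinowfus, tizitisfim), so the final letter is not what conditions the rule; the second-to-last letter is.
"hugang" has second-to-last letter 'n'. The stems whose second-to-last letter is 'n' (norovung → venorovung, garonf → vegaronf, lutobpunf → velutobpunf) add the prefix ve-.
So hugang → vehugang.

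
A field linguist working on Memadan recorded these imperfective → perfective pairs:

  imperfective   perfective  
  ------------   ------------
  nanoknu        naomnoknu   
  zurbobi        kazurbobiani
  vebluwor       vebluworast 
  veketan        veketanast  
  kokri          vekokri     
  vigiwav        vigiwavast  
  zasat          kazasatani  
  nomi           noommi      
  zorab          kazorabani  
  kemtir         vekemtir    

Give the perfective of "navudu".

"navudu" begins with n-. The stems beginning with n- (nanoknu → naomnoknu, nomi → noommi) insert -om- after the first vowel.
So navudu → naomvudu.

naomvudu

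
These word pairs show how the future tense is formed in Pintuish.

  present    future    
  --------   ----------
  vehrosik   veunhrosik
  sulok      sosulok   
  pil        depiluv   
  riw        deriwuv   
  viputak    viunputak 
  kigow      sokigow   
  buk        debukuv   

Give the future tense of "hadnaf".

"hadnaf" has 2 vowels. The stems with 2 vowels (kigow → sokigow, sulok → sosulok) add the prefix so-.
The other patterns: stems with 1 vowel add de- … -uv around the stem; stems with 3 vowels insert -un- after the first vowel.
So hadnaf → sohadnaf.

sohadnaf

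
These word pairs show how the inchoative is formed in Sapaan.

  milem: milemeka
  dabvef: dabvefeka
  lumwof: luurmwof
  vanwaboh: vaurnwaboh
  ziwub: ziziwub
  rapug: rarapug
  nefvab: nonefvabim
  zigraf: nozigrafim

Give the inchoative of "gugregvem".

gugregvemeka

"gugregvem" has last vowel 'e'. The stems whose last vowel is 'e' (milem → milemeka, dabvef → dabvefeka) add -eka.
So gugregvem → gugregvemeka.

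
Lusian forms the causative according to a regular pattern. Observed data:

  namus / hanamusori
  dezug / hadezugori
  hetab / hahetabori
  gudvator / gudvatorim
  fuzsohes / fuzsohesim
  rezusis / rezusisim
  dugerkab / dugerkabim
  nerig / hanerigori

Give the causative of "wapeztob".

namus and rezusis both end in -s yet inflect differently (hanamusori, rezusisim), so the final letter is not what conditions the rule; the number of vowels is.
"wapeztob" has 3 vowels. The stems with 3 vowels (rezusis → rezusisim, dugerkab → dugerkabim, fuzsohes → fuzsohesim) add -im.
The other pattern: stems with 2 vowels add ha- … -ori around the stem.
So wapeztob → wapeztobim.

wapeztobim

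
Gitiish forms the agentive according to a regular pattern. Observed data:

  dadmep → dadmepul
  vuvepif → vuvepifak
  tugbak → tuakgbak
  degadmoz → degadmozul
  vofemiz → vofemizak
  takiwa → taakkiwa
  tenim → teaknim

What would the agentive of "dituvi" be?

dituviul

"dituvi" begins with d-. The stems beginning with d- (degadmoz → degadmozul, dadmep → dadmepul) add -ul.
The other patterns: stems beginning with v- add -ak; stems beginning with t- insert -ak- after the first vowel.
So dituvi → dituviul.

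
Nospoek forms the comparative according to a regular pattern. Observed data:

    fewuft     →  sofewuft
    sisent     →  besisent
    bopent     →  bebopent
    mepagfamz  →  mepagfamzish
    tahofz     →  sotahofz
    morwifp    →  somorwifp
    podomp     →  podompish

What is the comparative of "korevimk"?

"korevimk" has second-to-last letter 'm'. The stems whose second-to-last letter is 'm' (mepagfamz → mepagfamzish, podomp → podompish) add -ish.
The other patterns: stems whose second-to-last letter is 'f' add the prefix so-; stems whose second-to-last letter is 'n' add the prefix be-.
So korevimk → korevimkish.

korevimkish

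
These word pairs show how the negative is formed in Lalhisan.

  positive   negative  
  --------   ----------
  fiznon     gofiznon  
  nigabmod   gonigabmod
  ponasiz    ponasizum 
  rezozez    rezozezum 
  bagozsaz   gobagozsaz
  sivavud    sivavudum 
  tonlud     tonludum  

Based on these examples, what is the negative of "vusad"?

"vusad" has last vowel 'a'. The one such stem in the data (bagozsaz → gobagozsaz) adds the prefix go-, so the same rule applies.
The other pattern: stems whose last vowel is 'e', 'i' or 'u' add -um.
So vusad → govusad.

govusad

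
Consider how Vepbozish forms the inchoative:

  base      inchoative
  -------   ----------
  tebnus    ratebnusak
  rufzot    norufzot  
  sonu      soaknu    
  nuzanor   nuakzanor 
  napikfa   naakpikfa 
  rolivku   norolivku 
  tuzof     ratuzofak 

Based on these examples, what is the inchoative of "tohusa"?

ratohusaak

rolivku and sonu both end in -u yet inflect differently (norolivku, soaknu), so the final letter is not what conditions the rule; the first letter is.
"tohusa" begins with t-. The stems beginning with t- (tuzof → ratuzofak, tebnus → ratebnusak) add ra- … -ak around the stem.
So tohusa → ratohusaak.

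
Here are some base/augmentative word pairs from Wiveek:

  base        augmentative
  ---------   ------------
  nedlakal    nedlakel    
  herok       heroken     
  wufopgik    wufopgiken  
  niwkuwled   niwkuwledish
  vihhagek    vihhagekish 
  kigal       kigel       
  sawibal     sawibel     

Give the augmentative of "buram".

vihhagek and wufopgik both end in -k yet inflect differently (vihhagekish, wufopgiken), so the final letter is not what conditions the rule; the last vowel is.
"buram" has last vowel 'a'. The stems whose last vowel is 'a' (sawibal → sawibel, kigal → kigel, nedlakal → nedlakel) change the last vowel to 'e'.
The other patterns: stems whose last vowel is 'e' add -ish; stems whose last vowel is 'i' or 'o' add -en.
So buram → burem.

burem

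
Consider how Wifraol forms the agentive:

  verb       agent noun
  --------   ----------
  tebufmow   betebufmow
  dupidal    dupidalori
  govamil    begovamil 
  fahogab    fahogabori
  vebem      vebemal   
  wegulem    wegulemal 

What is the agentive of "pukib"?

"pukib" has last vowel 'i'. The one such stem in the data (govamil → begovamil) adds the prefix be-, so the same rule applies.
The other patterns: stems whose last vowel is 'e' add -al; stems whose last vowel is 'a' add -ori.
So pukib → bepukib.

bepukib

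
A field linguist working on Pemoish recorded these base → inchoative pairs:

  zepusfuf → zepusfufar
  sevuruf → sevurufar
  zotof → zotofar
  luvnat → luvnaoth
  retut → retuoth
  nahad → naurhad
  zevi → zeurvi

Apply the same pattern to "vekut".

zepusfuf and retut both have last vowel 'u' yet inflect differently (zepusfufar, retuoth), so the last vowel is not what conditions the rule; the final letter is.
"vekut" ends in -t. The stems ending in -t (luvnat → luvnaoth, retut → retuoth) drop the final letter and add -oth.
So vekut → vekuoth.

vekuoth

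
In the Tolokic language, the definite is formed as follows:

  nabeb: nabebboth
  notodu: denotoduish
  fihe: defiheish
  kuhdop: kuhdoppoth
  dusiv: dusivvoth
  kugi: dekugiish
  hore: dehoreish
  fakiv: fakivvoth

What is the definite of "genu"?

degenuish

"genu" ends in a vowel. The stems ending in a vowel (notodu → denotoduish, hore → dehoreish, kugi → dekugiish) add de- … -ish around the stem.
So genu → degenuish.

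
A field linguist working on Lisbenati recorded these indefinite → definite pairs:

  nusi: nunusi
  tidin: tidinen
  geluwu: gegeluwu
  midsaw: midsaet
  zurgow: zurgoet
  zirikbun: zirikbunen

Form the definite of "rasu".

rarasu

"rasu" ends in -u. The one such stem in the data (geluwu → gegeluwu) repeats the first consonant+vowel as a prefix (as does nusi), so the same rule applies.
So rasu → rarasu.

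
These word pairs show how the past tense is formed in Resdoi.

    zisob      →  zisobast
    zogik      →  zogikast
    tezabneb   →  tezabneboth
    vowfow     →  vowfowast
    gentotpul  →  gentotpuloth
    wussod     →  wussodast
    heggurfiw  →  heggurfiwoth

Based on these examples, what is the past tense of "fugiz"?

fugizast

tezabneb and zisob both end in -b yet inflect differently (tezabneboth, zisobast), so the final letter is not what conditions the rule; the number of vowels is.
"fugiz" has 2 vowels. The stems with 2 vowels (wussod → wussodast, zogik → zogikast, zisob → zisobast) add -ast.
The other pattern: stems with 3 vowels add -oth.
So fugiz → fugizast.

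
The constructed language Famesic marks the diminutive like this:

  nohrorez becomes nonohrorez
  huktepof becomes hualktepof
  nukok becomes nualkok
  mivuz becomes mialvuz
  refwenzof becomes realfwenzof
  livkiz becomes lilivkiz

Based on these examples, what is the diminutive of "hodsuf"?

"hodsuf" has last vowel 'u'. The one such stem in the data (mivuz → mialvuz) inserts -al- after the first vowel (as do nukok, refwenzof), so the same rule applies.
The other pattern: stems whose last vowel is 'e' or 'i' repeat the first consonant+vowel as a prefix.
So hodsuf → hoaldsuf.

hoaldsuf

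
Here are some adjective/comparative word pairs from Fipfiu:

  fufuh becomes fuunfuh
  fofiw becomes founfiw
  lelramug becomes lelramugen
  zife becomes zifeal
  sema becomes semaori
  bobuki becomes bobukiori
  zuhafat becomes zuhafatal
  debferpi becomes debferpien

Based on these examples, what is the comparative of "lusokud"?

debferpi and bobuki both end in -i yet inflect differently (debferpien, bobukiori), so the final letter is not what conditions the rule; the first letter is.
"lusokud" begins with l-. The one such stem in the data (lelramug → lelramugen) adds -en, so the same rule applies.
The other patterns: stems beginning with f- insert -un- after the first vowel; stems beginning with z- add -al; stems beginning with b- or s- add -ori.
So lusokud → lusokuden.

lusokuden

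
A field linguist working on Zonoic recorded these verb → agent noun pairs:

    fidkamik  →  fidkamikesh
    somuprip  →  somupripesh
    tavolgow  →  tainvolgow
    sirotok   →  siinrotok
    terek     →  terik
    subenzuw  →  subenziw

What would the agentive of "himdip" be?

himdipesh

fidkamik and sirotok both end in -k yet inflect differently (fidkamikesh, siinrotok), so the final letter is not what conditions the rule; the last vowel is.
"himdip" has last vowel 'i'. The stems whose last vowel is 'i' (fidkamik → fidkamikesh, somuprip → somupripesh) add -esh.
The other patterns: stems whose last vowel is 'o' insert -in- after the first vowel; stems whose last vowel is 'e' or 'u' change the last vowel to 'i'.
So himdip → himdipesh.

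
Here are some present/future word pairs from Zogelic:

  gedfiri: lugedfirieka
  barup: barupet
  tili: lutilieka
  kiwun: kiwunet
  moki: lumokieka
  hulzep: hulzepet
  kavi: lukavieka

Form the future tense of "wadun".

"wadun" ends in -n. The one such stem in the data (kiwun → kiwunet) adds -et, so the same rule applies.
The other pattern: stems ending in -i add lu- … -eka around the stem.
So wadun → wadunet.

wadunet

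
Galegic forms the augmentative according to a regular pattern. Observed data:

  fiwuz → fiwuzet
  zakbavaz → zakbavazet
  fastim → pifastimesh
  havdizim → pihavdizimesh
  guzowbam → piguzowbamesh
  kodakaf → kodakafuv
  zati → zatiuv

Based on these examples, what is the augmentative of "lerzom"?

pilerzomesh

zakbavaz and guzowbam both have last vowel 'a' yet inflect differently (zakbavazet, piguzowbamesh), so the last vowel is not what conditions the rule; the final letter is.
"lerzom" ends in -m. The stems ending in -m (fastim → pifastimesh, havdizim → pihavdizimesh, guzowbam → piguzowbamesh) add pi- … -esh around the stem.
So lerzom → pilerzomesh.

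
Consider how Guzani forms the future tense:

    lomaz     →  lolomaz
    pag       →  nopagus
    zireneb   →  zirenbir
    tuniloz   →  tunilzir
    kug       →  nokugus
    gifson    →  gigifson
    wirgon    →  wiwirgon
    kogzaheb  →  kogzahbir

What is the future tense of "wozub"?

wowozub

lomaz and tuniloz both end in -z yet inflect differently (lolomaz, tunilzir), so the final letter is not what conditions the rule; the number of vowels is.
"wozub" has 2 vowels. The stems with 2 vowels (lomaz → lolomaz, gifson → gigifson, wirgon → wiwirgon) repeat the first consonant+vowel as a prefix.
So wozub → wowozub.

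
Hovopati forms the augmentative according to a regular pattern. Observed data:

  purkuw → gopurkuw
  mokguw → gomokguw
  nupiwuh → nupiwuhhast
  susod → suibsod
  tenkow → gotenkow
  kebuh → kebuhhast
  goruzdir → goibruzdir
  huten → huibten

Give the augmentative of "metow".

"metow" ends in -w. The stems ending in -w (tenkow → gotenkow, purkuw → gopurkuw, mokguw → gomokguw) add the prefix go-.
So metow → gometow.

gometow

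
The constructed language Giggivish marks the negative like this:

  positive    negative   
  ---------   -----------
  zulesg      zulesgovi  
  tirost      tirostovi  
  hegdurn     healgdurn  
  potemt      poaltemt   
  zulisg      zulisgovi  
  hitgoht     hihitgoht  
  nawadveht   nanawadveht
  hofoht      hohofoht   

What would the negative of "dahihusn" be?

dahihusnovi

"dahihusn" has second-to-last letter 's'. The stems whose second-to-last letter is 's' (zulesg → zulesgovi, tirost → tirostovi, zulisg → zulisgovi) add -ovi.
So dahihusn → dahihusnovi.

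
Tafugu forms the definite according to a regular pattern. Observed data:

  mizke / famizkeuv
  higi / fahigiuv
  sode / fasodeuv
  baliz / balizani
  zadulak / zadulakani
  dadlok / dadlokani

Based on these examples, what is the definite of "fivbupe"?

fafivbupeuv

higi and baliz both have last vowel 'i' yet inflect differently (fahigiuv, balizani), so the last vowel is not what conditions the rule; whether the stem ends in a vowel or a consonant is.
"fivbupe" ends in a vowel. The stems ending in a vowel (sode → fasodeuv, higi → fahigiuv, mizke → famizkeuv) add fa- … -uv around the stem.
The other pattern: stems ending in a consonant add -ani.
So fivbupe → fafivbupeuv.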